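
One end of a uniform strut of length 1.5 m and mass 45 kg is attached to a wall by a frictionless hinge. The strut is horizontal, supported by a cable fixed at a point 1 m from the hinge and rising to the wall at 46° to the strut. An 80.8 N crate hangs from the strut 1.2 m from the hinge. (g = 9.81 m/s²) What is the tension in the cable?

Take torques about the hinge: T sin 46° · 1 = 45×9.81×0.75 + 80.8×1.2 = 428.05 N·m.
So T = 428.05 / (0.7193 × 1) = 595.06 N.

T ≈ 595 N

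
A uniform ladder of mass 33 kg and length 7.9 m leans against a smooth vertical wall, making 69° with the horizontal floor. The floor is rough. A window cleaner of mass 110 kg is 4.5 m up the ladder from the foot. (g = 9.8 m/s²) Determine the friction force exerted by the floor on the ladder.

f ≈ 298 N

Torques about the foot: N_wall · 7.9 sin 69° = 33×9.8×3.95 cos 69° + 110×9.8×4.5 cos 69° → N_wall = 297.78 N.
ΣF_x = 0: f_floor = N_wall = 297.78 N.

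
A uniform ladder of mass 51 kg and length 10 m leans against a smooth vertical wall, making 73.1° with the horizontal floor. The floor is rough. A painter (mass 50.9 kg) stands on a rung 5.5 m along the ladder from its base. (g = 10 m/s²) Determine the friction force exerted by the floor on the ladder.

Torques about the foot: N_wall · 10 sin 73.1° = 51×10×5 cos 73.1° + 50.9×10×5.5 cos 73.1° → N_wall = 162.53 N.
ΣF_x = 0: f_floor = N_wall = 162.53 N.

f ≈ 163 N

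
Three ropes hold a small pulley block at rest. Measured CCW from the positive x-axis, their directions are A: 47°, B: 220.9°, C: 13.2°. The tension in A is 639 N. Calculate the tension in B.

T_B ≈ 765 N

Resolve: ΣF_x = 639 cos 47° + T_B cos 220.9° + T_C cos 13.2° = 0.
        ΣF_y = 639 sin 47° + T_B sin 220.9° + T_C sin 13.2° = 0.
The known terms sum to (435.8, 467.3) N, so -0.7559 T_B + 0.9736 T_C = -435.8 and -0.6547 T_B + 0.2284 T_C = -467.3.
Solving simultaneously: T_B = 764.7 N, T_C = 146.1 N.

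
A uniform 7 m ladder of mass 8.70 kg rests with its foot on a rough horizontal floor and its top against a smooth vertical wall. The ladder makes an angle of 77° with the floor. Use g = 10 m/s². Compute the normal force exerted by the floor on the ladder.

N_floor ≈ 87 N

ΣF_y = 0: N_floor = 8.70×10 = 87 N.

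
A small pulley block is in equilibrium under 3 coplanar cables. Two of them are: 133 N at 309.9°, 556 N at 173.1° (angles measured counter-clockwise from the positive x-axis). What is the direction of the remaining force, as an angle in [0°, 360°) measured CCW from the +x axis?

θ ≈ 4.32°

Sum the known components: ΣF_x = -466.7 N, ΣF_y = -35.24 N.
For equilibrium the remaining force must supply (−ΣF_x, −ΣF_y) = (466.7, 35.24) N.
Magnitude = √((466.7)² + (35.24)²) = 468 N; direction = atan2(35.24, 466.7) = 4.3°.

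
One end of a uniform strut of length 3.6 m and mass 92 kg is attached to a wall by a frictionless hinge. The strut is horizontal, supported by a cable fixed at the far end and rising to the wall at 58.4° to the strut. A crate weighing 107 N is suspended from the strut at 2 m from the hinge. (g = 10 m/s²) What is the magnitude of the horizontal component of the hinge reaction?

Take torques about the hinge: T sin 58.4° · 3.6 = 92×10×1.8 + 107×2 = 1870 N·m.
So T = 1870 / (0.8517 × 3.6) = 609.87 N.
ΣF_x = 0: H_x = T cos 58.4° = 319.56 N.

H_x ≈ 320 N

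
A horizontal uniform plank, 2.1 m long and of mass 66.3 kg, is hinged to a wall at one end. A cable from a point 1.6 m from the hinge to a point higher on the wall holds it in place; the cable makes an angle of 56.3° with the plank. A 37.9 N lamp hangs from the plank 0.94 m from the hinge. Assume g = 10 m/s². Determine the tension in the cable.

Take torques about the hinge: T sin 56.3° · 1.6 = 66.3×10×1.05 + 37.9×0.94 = 731.78 N·m.
So T = 731.78 / (0.8320 × 1.6) = 549.74 N.

T ≈ 550 N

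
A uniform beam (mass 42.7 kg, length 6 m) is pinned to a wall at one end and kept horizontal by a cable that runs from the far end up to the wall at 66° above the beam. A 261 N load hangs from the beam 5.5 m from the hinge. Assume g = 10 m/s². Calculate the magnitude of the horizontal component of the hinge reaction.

H_x ≈ 202 N

Take torques about the hinge: T sin 66° · 6 = 42.7×10×3 + 261×5.5 = 2716.5 N·m.
So T = 2716.5 / (0.9135 × 6) = 495.6 N.
ΣF_x = 0: H_x = T cos 66° = 201.58 N.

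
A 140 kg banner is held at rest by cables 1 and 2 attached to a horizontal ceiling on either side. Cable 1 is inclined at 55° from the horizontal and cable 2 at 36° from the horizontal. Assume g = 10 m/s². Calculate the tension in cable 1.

T_1 ≈ 1130 N

Weight W = 140 × 10 = 1400 N acts straight down.
Horizontal: T_1 cos 55° = T_2 cos 36°  →  T_2 = 0.709 T_1.
Vertical: T_1 sin 55° + T_2 sin 36° = 1400.
Substituting the horizontal relation into the vertical equation gives 1.236 T_1 = 1400, so T_1 = 1133 N.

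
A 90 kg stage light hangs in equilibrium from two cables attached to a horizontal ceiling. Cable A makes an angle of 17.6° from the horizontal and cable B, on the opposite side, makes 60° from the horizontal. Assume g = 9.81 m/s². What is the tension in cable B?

Weight W = 90 × 9.81 = 882.9 N acts straight down.
Horizontal: T_A cos 17.6° = T_B cos 60°  →  T_A = 0.5246 T_B.
Vertical: T_A sin 17.6° + T_B sin 60° = 882.9.
Substituting the horizontal relation into the vertical equation gives 1.025 T_B = 882.9, so T_B = 861.7 N.

T_B ≈ 862 N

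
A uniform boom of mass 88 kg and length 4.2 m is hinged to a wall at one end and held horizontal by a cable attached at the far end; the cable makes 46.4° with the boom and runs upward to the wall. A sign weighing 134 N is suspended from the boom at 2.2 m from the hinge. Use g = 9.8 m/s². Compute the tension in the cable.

T ≈ 692 N

Take torques about the hinge: T sin 46.4° · 4.2 = 88×9.8×2.1 + 134×2.2 = 2105.8 N·m.
So T = 2105.8 / (0.7242 × 4.2) = 692.36 N.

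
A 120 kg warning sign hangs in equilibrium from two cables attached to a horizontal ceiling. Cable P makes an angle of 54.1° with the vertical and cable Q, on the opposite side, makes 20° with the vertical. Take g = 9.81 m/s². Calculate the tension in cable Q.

T_Q ≈ 992 N

Angles from the horizontal: cable P is 90° − 54.1° = 35.9°, cable Q is 90° − 20° = 70°.
Weight W = 120 × 9.81 = 1177 N acts straight down.
Horizontal: T_P cos 35.9° = T_Q cos 70°  →  T_P = 0.4222 T_Q.
Vertical: T_P sin 35.9° + T_Q sin 70° = 1177.
Substituting the horizontal relation into the vertical equation gives 1.187 T_Q = 1177, so T_Q = 991.5 N.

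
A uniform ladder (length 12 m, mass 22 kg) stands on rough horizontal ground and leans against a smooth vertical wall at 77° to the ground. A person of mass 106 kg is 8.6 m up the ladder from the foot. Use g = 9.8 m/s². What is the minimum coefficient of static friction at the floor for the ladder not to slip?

μ_min ≈ 0.157

ΣF_y = 0: N_floor = 22×9.8 + 106×9.8 = 1254.4 N.
Torques about the foot: N_wall · 12 sin 77° = 22×9.8×6 cos 77° + 106×9.8×8.6 cos 77° → N_wall = 196.76 N.
ΣF_x = 0: f_floor = N_wall = 196.76 N.
μ_min = f_floor / N_floor = 196.76 / 1254.4 = 0.1569.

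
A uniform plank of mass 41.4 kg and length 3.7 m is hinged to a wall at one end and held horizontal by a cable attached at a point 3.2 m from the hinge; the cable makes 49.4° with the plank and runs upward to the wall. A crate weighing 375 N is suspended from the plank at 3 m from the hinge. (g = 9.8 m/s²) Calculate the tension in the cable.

Take torques about the hinge: T sin 49.4° · 3.2 = 41.4×9.8×1.85 + 375×3 = 1875.6 N·m.
So T = 1875.6 / (0.7593 × 3.2) = 771.95 N.

T ≈ 772 N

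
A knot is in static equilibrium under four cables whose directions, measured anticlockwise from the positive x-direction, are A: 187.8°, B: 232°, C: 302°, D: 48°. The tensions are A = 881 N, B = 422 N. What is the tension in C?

Resolve: ΣF_x = 881 cos 187.8° + 422 cos 232° + T_C cos 302° + T_D cos 48° = 0.
        ΣF_y = 881 sin 187.8° + 422 sin 232° + T_C sin 302° + T_D sin 48° = 0.
The known terms sum to (-1133, -452.1) N, so 0.5299 T_C + 0.6691 T_D = 1133 and -0.8480 T_C + 0.7431 T_D = 452.1.
Solving simultaneously: T_C = 560.9 N, T_D = 1248 N.

T_C ≈ 561 N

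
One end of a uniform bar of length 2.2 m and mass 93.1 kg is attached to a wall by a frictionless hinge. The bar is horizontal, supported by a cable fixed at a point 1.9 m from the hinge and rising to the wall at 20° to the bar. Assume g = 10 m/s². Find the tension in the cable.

Take torques about the hinge: T sin 20° · 1.9 = 93.1×10×1.1 = 1024.1 N·m.
So T = 1024.1 / (0.3420 × 1.9) = 1575.9 N.

T ≈ 1580 N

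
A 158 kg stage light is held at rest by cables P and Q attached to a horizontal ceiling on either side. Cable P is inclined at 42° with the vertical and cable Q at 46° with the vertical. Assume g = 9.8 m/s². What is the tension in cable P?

T_P ≈ 1110 N

Angles from the horizontal: cable P is 90° − 42° = 48°, cable Q is 90° − 46° = 44°.
Weight W = 158 × 9.8 = 1548 N acts straight down.
Horizontal: T_P cos 48° = T_Q cos 44°  →  T_Q = 0.9302 T_P.
Vertical: T_P sin 48° + T_Q sin 44° = 1548.
Substituting the horizontal relation into the vertical equation gives 1.389 T_P = 1548, so T_P = 1115 N.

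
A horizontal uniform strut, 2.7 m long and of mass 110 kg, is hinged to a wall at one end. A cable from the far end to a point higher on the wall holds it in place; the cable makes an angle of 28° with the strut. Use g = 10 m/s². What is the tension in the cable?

T ≈ 1170 N

Take torques about the hinge: T sin 28° · 2.7 = 110×10×1.35 = 1485 N·m.
So T = 1485 / (0.4695 × 2.7) = 1171.5 N.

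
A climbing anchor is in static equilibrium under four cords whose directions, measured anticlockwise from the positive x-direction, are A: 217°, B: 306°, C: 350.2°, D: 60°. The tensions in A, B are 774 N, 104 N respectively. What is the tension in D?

Resolve: ΣF_x = 774 cos 217° + 104 cos 306° + T_C cos 350.2° + T_D cos 60° = 0.
        ΣF_y = 774 sin 217° + 104 sin 306° + T_C sin 350.2° + T_D sin 60° = 0.
The known terms sum to (-557, -549.9) N, so 0.9854 T_C + 0.5000 T_D = 557 and -0.1702 T_C + 0.8660 T_D = 549.9.
Solving simultaneously: T_C = 221 N, T_D = 678.5 N.

T_D ≈ 678 N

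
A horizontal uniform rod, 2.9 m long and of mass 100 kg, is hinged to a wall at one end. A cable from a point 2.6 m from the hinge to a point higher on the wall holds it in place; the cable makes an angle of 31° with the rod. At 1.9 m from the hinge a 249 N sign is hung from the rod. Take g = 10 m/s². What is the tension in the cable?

T ≈ 1440 N

Take torques about the hinge: T sin 31° · 2.6 = 100×10×1.45 + 249×1.9 = 1923.1 N·m.
So T = 1923.1 / (0.5150 × 2.6) = 1436.1 N.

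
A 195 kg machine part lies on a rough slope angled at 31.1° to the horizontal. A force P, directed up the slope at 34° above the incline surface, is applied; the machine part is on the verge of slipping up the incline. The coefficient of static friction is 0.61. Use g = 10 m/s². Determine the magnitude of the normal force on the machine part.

On the verge of sliding up the incline, friction equals μN and acts down the slope.
Perpendicular: N + P sin 34° = W cos 31.1° = 1670 N.
Along incline: P cos 34° = W sin 31.1° + μN  with W sin 31.1° = 1007 N.
Solving the pair for P and N: P = 1731 N, N = 701.6 N (and f = μN = 428 N).

N ≈ 702 N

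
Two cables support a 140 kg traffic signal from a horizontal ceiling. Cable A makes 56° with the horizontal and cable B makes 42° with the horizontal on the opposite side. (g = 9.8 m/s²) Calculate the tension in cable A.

Weight W = 140 × 9.8 = 1372 N acts straight down.
Horizontal: T_A cos 56° = T_B cos 42°  →  T_B = 0.7525 T_A.
Vertical: T_A sin 56° + T_B sin 42° = 1372.
Substituting the horizontal relation into the vertical equation gives 1.333 T_A = 1372, so T_A = 1030 N.

T_A ≈ 1030 N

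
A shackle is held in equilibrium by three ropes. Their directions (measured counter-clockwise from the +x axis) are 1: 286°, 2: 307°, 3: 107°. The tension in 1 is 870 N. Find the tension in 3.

T_3 ≈ 912 N

Resolve: ΣF_x = 870 cos 286° + T_2 cos 307° + T_3 cos 107° = 0.
        ΣF_y = 870 sin 286° + T_2 sin 307° + T_3 sin 107° = 0.
The known terms sum to (239.8, -836.3) N, so 0.6018 T_2 − 0.2924 T_3 = -239.8 and -0.7986 T_2 + 0.9563 T_3 = 836.3.
Solving simultaneously: T_2 = 44.39 N, T_3 = 911.6 N.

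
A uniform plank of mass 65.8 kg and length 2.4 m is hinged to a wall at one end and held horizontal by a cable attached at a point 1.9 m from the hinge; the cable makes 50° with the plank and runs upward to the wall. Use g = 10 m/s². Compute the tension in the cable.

T ≈ 542 N

Take torques about the hinge: T sin 50° · 1.9 = 65.8×10×1.2 = 789.6 N·m.
So T = 789.6 / (0.7660 × 1.9) = 542.5 N.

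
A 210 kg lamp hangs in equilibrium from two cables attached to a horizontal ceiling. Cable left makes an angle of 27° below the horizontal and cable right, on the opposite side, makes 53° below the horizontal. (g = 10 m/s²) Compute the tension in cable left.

T_left ≈ 1280 N

Weight W = 210 × 10 = 2100 N acts straight down.
Horizontal: T_left cos 27° = T_right cos 53°  →  T_right = 1.481 T_left.
Vertical: T_left sin 27° + T_right sin 53° = 2100.
Substituting the horizontal relation into the vertical equation gives 1.636 T_left = 2100, so T_left = 1283 N.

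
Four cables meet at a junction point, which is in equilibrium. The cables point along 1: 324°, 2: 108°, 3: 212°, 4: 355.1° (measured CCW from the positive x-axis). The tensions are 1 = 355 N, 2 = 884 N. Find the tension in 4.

T_4 ≈ 880 N

Resolve: ΣF_x = 355 cos 324° + 884 cos 108° + T_3 cos 212° + T_4 cos 355.1° = 0.
        ΣF_y = 355 sin 324° + 884 sin 108° + T_3 sin 212° + T_4 sin 355.1° = 0.
The known terms sum to (14.03, 632.1) N, so -0.8480 T_3 + 0.9963 T_4 = -14.03 and -0.5299 T_3 − 0.0854 T_4 = -632.1.
Solving simultaneously: T_3 = 1051 N, T_4 = 880.4 N.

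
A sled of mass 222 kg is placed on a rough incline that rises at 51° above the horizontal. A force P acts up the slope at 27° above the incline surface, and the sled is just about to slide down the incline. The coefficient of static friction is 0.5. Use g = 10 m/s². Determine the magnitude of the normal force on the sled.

On the verge of sliding down the incline, friction equals μN and acts up the slope.
Perpendicular: N + P sin 27° = W cos 51° = 1397 N.
Along incline: P cos 27° + μN = W sin 51° with W sin 51° = 1725 N.
Solving the pair for P and N: P = 1546 N, N = 695.1 N (and f = μN = 347.6 N).

N ≈ 695 N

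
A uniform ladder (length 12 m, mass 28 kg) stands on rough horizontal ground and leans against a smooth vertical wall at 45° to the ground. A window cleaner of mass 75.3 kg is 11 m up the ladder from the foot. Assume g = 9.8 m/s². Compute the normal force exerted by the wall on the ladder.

Torques about the foot: N_wall · 12 sin 45° = 28×9.8×6 cos 45° + 75.3×9.8×11 cos 45° → N_wall = 813.65 N.

N_wall ≈ 814 N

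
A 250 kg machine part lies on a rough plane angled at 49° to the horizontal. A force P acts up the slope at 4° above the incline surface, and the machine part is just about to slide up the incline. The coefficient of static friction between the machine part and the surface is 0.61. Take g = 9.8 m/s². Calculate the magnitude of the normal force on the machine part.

On the verge of sliding up the incline, friction equals μN and acts down the slope.
Perpendicular: N + P sin 4° = W cos 49° = 1607 N.
Along incline: P cos 4° = W sin 49° + μN  with W sin 49° = 1849 N.
Solving the pair for P and N: P = 2720 N, N = 1418 N (and f = μN = 864.7 N).

N ≈ 1420 N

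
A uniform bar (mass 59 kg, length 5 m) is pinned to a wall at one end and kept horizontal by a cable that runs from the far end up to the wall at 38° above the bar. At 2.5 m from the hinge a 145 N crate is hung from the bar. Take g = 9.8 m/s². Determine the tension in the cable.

Take torques about the hinge: T sin 38° · 5 = 59×9.8×2.5 + 145×2.5 = 1808 N·m.
So T = 1808 / (0.6157 × 5) = 587.34 N.

T ≈ 587 N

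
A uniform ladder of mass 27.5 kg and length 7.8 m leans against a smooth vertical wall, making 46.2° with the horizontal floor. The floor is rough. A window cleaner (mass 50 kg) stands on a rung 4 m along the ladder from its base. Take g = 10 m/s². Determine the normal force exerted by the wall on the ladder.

N_wall ≈ 378 N

Torques about the foot: N_wall · 7.8 sin 46.2° = 27.5×10×3.9 cos 46.2° + 50×10×4 cos 46.2° → N_wall = 377.75 N.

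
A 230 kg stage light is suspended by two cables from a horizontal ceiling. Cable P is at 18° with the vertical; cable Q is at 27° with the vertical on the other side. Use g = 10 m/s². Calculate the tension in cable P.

T_P ≈ 1480 N

Angles from the horizontal: cable P is 90° − 18° = 72°, cable Q is 90° − 27° = 63°.
Weight W = 230 × 10 = 2300 N acts straight down.
Horizontal: T_P cos 72° = T_Q cos 63°  →  T_Q = 0.6807 T_P.
Vertical: T_P sin 72° + T_Q sin 63° = 2300.
Substituting the horizontal relation into the vertical equation gives 1.558 T_P = 2300, so T_P = 1477 N.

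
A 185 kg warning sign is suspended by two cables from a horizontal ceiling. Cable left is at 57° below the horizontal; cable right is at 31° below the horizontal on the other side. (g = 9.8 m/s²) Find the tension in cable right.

Weight W = 185 × 9.8 = 1813 N acts straight down.
Horizontal: T_left cos 57° = T_right cos 31°  →  T_left = 1.574 T_right.
Vertical: T_left sin 57° + T_right sin 31° = 1813.
Substituting the horizontal relation into the vertical equation gives 1.835 T_right = 1813, so T_right = 988 N.

T_right ≈ 988 N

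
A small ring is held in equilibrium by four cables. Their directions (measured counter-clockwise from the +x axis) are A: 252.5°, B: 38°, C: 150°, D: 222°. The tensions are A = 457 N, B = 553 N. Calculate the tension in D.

T_D ≈ 70 N

Resolve: ΣF_x = 457 cos 252.5° + 553 cos 38° + T_C cos 150° + T_D cos 222° = 0.
        ΣF_y = 457 sin 252.5° + 553 sin 38° + T_C sin 150° + T_D sin 222° = 0.
The known terms sum to (298.3, -95.39) N, so -0.8660 T_C − 0.7431 T_D = -298.3 and 0.5000 T_C − 0.6691 T_D = 95.39.
Solving simultaneously: T_C = 284.4 N, T_D = 69.99 N.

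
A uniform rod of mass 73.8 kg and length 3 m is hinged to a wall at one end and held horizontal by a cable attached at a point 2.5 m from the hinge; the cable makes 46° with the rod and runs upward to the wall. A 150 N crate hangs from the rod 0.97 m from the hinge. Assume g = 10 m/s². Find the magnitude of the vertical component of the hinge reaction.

|H_y| ≈ 387 N

Take torques about the hinge: T sin 46° · 2.5 = 73.8×10×1.5 + 150×0.97 = 1252.5 N·m.
So T = 1252.5 / (0.7193 × 2.5) = 696.47 N.
ΣF_y = 0: H_y = (73.8×10 + 150) − T sin 46° = 888 − 501 = 387 N.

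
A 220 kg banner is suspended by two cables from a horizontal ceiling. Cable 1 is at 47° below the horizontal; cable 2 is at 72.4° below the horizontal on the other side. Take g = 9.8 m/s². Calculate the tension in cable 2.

T_2 ≈ 1690 N

Weight W = 220 × 9.8 = 2156 N acts straight down.
Horizontal: T_1 cos 47° = T_2 cos 72.4°  →  T_1 = 0.4434 T_2.
Vertical: T_1 sin 47° + T_2 sin 72.4° = 2156.
Substituting the horizontal relation into the vertical equation gives 1.277 T_2 = 2156, so T_2 = 1688 N.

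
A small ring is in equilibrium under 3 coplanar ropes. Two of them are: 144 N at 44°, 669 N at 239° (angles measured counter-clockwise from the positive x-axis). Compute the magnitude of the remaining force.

Sum the known components: ΣF_x = -241 N, ΣF_y = -473.4 N.
For equilibrium the remaining force must supply (−ΣF_x, −ΣF_y) = (241, 473.4) N.
Magnitude = √((241)² + (473.4)²) = 531.2 N; direction = atan2(473.4, 241) = 63.0°.

F ≈ 531 N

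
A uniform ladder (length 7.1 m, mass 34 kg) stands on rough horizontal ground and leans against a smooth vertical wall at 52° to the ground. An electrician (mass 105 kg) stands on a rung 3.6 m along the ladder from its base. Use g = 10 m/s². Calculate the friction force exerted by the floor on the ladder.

f ≈ 549 N

Torques about the foot: N_wall · 7.1 sin 52° = 34×10×3.55 cos 52° + 105×10×3.6 cos 52° → N_wall = 548.77 N.
ΣF_x = 0: f_floor = N_wall = 548.77 N.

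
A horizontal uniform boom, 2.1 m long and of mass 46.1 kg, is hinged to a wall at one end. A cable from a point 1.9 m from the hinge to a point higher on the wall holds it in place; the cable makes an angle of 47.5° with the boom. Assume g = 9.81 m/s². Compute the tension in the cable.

T ≈ 339 N

Take torques about the hinge: T sin 47.5° · 1.9 = 46.1×9.81×1.05 = 474.85 N·m.
So T = 474.85 / (0.7373 × 1.9) = 338.98 N.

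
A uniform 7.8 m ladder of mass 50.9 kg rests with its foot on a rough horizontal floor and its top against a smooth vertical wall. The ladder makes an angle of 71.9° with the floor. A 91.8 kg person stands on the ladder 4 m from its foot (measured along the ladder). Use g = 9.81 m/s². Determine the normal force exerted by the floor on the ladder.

ΣF_y = 0: N_floor = 50.9×9.81 + 91.8×9.81 = 1399.9 N.

N_floor ≈ 1400 N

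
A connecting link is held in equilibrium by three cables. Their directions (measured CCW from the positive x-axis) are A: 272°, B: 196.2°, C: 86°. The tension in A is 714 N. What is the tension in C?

Resolve: ΣF_x = 714 cos 272° + T_B cos 196.2° + T_C cos 86° = 0.
        ΣF_y = 714 sin 272° + T_B sin 196.2° + T_C sin 86° = 0.
The known terms sum to (24.92, -713.6) N, so -0.9603 T_B + 0.0698 T_C = -24.92 and -0.2790 T_B + 0.9976 T_C = 713.6.
Solving simultaneously: T_B = 79.52 N, T_C = 737.5 N.

T_C ≈ 738 N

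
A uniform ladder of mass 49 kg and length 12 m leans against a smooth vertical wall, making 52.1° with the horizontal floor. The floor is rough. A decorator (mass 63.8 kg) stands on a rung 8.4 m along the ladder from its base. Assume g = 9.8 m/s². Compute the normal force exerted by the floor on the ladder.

ΣF_y = 0: N_floor = 49×9.8 + 63.8×9.8 = 1105.4 N.

N_floor ≈ 1110 N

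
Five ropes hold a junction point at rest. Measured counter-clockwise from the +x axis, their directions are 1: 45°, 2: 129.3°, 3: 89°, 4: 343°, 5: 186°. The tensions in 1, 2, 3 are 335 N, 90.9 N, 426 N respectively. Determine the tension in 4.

Resolve: ΣF_x = 335 cos 45° + 90.9 cos 129.3° + 426 cos 89° + T_4 cos 343° + T_5 cos 186° = 0.
        ΣF_y = 335 sin 45° + 90.9 sin 129.3° + 426 sin 89° + T_4 sin 343° + T_5 sin 186° = 0.
The known terms sum to (186.7, 733.2) N, so 0.9563 T_4 − 0.9945 T_5 = -186.7 and -0.2924 T_4 − 0.1045 T_5 = -733.2.
Solving simultaneously: T_4 = 1816 N, T_5 = 1934 N.

T_4 ≈ 1820 N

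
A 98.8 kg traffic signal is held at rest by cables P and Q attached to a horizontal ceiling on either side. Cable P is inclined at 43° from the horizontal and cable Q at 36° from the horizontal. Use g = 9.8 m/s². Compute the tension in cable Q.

Weight W = 98.8 × 9.8 = 968.2 N acts straight down.
Horizontal: T_P cos 43° = T_Q cos 36°  →  T_P = 1.106 T_Q.
Vertical: T_P sin 43° + T_Q sin 36° = 968.2.
Substituting the horizontal relation into the vertical equation gives 1.342 T_Q = 968.2, so T_Q = 721.4 N.

T_Q ≈ 721 N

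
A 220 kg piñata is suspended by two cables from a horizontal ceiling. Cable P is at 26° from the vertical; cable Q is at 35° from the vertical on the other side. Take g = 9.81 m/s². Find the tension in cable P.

Angles from the horizontal: cable P is 90° − 26° = 64°, cable Q is 90° − 35° = 55°.
Weight W = 220 × 9.81 = 2158 N acts straight down.
Horizontal: T_P cos 64° = T_Q cos 55°  →  T_Q = 0.7643 T_P.
Vertical: T_P sin 64° + T_Q sin 55° = 2158.
Substituting the horizontal relation into the vertical equation gives 1.525 T_P = 2158, so T_P = 1415 N.

T_P ≈ 1420 N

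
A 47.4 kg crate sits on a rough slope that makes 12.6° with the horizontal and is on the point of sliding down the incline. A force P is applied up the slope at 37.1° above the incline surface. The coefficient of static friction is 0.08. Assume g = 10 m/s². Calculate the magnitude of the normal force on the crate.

N ≈ 409 N

On the verge of sliding down the incline, friction equals μN and acts up the slope.
Perpendicular: N + P sin 37.1° = W cos 12.6° = 462.6 N.
Along incline: P cos 37.1° + μN = W sin 12.6° with W sin 12.6° = 103.4 N.
Solving the pair for P and N: P = 88.6 N, N = 409.1 N (and f = μN = 32.73 N).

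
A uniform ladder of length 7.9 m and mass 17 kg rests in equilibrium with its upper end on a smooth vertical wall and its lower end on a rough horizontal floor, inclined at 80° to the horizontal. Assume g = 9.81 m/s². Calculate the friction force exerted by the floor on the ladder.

Torques about the foot: N_wall · 7.9 sin 80° = 17×9.81×3.95 cos 80° → N_wall = 14.703 N.
ΣF_x = 0: f_floor = N_wall = 14.703 N.

f ≈ 14.7 N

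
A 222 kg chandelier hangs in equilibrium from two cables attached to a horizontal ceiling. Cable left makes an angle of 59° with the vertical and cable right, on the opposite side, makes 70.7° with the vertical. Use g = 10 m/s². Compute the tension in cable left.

Angles from the horizontal: cable left is 90° − 59° = 31°, cable right is 90° − 70.7° = 19.3°.
Weight W = 222 × 10 = 2220 N acts straight down.
Horizontal: T_left cos 31° = T_right cos 19.3°  →  T_right = 0.9082 T_left.
Vertical: T_left sin 31° + T_right sin 19.3° = 2220.
Substituting the horizontal relation into the vertical equation gives 0.8152 T_left = 2220, so T_left = 2723 N.

T_left ≈ 2720 N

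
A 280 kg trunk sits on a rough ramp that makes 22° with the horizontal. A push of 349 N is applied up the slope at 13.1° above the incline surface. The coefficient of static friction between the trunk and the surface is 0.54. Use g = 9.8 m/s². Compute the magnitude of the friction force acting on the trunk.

f ≈ 688 N

Axes along / perpendicular to the incline. W sin 22° = 1028 N down-slope; W cos 22° = 2544 N into the surface.
Perpendicular: N = W cos 22° − P sin 13.1° = 2544 − 79.1 = 2465 N.
Along incline: P cos 13.1° + f = W sin 22° (friction acts up-slope) → f = 1028 − 339.9 = 688 N.
|f| = 688 N ≤ μN = 1331 N, so the trunk is indeed static.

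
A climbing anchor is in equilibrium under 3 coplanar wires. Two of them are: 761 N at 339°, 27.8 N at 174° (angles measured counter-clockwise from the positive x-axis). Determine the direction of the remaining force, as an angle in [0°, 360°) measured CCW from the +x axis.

θ ≈ 158°

Sum the known components: ΣF_x = 682.8 N, ΣF_y = -269.8 N.
For equilibrium the remaining force must supply (−ΣF_x, −ΣF_y) = (-682.8, 269.8) N.
Magnitude = √((-682.8)² + (269.8)²) = 734.2 N; direction = atan2(269.8, -682.8) = 158.4°.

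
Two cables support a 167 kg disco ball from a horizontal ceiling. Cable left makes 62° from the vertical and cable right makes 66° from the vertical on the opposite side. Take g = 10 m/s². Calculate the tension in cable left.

Angles from the horizontal: cable left is 90° − 62° = 28°, cable right is 90° − 66° = 24°.
Weight W = 167 × 10 = 1670 N acts straight down.
Horizontal: T_left cos 28° = T_right cos 24°  →  T_right = 0.9665 T_left.
Vertical: T_left sin 28° + T_right sin 24° = 1670.
Substituting the horizontal relation into the vertical equation gives 0.8626 T_left = 1670, so T_left = 1936 N.

T_left ≈ 1940 N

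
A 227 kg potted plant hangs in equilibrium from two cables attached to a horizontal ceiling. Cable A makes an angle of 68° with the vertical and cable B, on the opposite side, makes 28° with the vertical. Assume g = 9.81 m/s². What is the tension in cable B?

Angles from the horizontal: cable A is 90° − 68° = 22°, cable B is 90° − 28° = 62°.
Weight W = 227 × 9.81 = 2227 N acts straight down.
Horizontal: T_A cos 22° = T_B cos 62°  →  T_A = 0.5063 T_B.
Vertical: T_A sin 22° + T_B sin 62° = 2227.
Substituting the horizontal relation into the vertical equation gives 1.073 T_B = 2227, so T_B = 2076 N.

T_B ≈ 2080 N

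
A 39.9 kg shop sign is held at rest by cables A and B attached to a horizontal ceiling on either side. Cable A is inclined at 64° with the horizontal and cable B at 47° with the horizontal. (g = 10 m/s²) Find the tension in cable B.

Weight W = 39.9 × 10 = 399 N acts straight down.
Horizontal: T_A cos 64° = T_B cos 47°  →  T_A = 1.556 T_B.
Vertical: T_A sin 64° + T_B sin 47° = 399.
Substituting the horizontal relation into the vertical equation gives 2.13 T_B = 399, so T_B = 187.4 N.

T_B ≈ 187 N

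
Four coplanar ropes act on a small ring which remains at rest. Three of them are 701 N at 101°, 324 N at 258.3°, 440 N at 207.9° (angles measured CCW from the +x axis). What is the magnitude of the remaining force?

Sum the known components: ΣF_x = -588.3 N, ΣF_y = 165 N.
For equilibrium the remaining force must supply (−ΣF_x, −ΣF_y) = (588.3, -165) N.
Magnitude = √((588.3)² + (-165)²) = 611 N; direction = atan2(-165, 588.3) = 344.3°.

F ≈ 611 N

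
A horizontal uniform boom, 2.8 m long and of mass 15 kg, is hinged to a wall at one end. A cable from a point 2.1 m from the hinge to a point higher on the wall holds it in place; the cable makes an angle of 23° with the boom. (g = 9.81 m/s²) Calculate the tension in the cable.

T ≈ 251 N

Take torques about the hinge: T sin 23° · 2.1 = 15×9.81×1.4 = 206.01 N·m.
So T = 206.01 / (0.3907 × 2.1) = 251.07 N.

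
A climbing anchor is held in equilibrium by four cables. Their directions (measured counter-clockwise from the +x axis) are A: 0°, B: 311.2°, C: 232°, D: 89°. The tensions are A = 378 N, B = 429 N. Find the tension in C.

Resolve: ΣF_x = 378 cos 0° + 429 cos 311.2° + T_C cos 232° + T_D cos 89° = 0.
        ΣF_y = 378 sin 0° + 429 sin 311.2° + T_C sin 232° + T_D sin 89° = 0.
The known terms sum to (660.6, -322.8) N, so -0.6157 T_C + 0.0175 T_D = -660.6 and -0.7880 T_C + 0.9998 T_D = 322.8.
Solving simultaneously: T_C = 1107 N, T_D = 1195 N.

T_C ≈ 1110 N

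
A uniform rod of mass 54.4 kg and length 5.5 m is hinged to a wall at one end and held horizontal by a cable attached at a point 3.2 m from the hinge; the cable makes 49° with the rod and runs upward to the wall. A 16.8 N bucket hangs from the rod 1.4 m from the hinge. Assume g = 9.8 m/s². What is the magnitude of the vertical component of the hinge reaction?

|H_y| ≈ 84.4 N

Take torques about the hinge: T sin 49° · 3.2 = 54.4×9.8×2.75 + 16.8×1.4 = 1489.6 N·m.
So T = 1489.6 / (0.7547 × 3.2) = 616.79 N.
ΣF_y = 0: H_y = (54.4×9.8 + 16.8) − T sin 49° = 549.92 − 465.5 = 84.42 N.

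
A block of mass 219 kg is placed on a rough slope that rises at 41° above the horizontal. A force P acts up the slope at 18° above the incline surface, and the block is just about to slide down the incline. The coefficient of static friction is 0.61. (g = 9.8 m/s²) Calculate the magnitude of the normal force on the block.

N ≈ 1450 N

On the verge of sliding down the incline, friction equals μN and acts up the slope.
Perpendicular: N + P sin 18° = W cos 41° = 1620 N.
Along incline: P cos 18° + μN = W sin 41° with W sin 41° = 1408 N.
Solving the pair for P and N: P = 550.8 N, N = 1450 N (and f = μN = 884.2 N).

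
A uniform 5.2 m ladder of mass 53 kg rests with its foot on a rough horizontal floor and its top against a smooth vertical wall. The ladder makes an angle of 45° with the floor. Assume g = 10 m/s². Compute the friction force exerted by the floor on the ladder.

f ≈ 265 N

Torques about the foot: N_wall · 5.2 sin 45° = 53×10×2.6 cos 45° → N_wall = 265 N.
ΣF_x = 0: f_floor = N_wall = 265 N.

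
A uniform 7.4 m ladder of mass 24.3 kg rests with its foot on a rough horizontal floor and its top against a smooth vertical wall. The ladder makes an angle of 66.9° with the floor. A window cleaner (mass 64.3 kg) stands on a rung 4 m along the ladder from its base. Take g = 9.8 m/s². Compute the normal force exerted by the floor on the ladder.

N_floor ≈ 868 N

ΣF_y = 0: N_floor = 24.3×9.8 + 64.3×9.8 = 868.28 N.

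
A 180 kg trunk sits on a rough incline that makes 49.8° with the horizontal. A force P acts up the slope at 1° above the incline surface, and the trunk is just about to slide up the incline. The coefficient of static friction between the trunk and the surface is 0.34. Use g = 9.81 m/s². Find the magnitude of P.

On the verge of sliding up the incline, friction equals μN and acts down the slope.
Perpendicular: N + P sin 1° = W cos 49.8° = 1140 N.
Along incline: P cos 1° = W sin 49.8° + μN  with W sin 49.8° = 1349 N.
Solving the pair for P and N: P = 1726 N, N = 1110 N (and f = μN = 377.3 N).

P ≈ 1730 N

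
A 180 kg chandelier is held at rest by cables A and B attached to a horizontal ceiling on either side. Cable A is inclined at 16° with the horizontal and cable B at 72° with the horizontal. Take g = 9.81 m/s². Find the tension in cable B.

T_B ≈ 1700 N

Weight W = 180 × 9.81 = 1766 N acts straight down.
Horizontal: T_A cos 16° = T_B cos 72°  →  T_A = 0.3215 T_B.
Vertical: T_A sin 16° + T_B sin 72° = 1766.
Substituting the horizontal relation into the vertical equation gives 1.04 T_B = 1766, so T_B = 1698 N.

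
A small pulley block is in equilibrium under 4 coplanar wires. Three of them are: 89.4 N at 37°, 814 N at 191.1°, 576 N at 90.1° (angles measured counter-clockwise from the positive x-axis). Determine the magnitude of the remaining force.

Sum the known components: ΣF_x = -728.4 N, ΣF_y = 473.1 N.
For equilibrium the remaining force must supply (−ΣF_x, −ΣF_y) = (728.4, -473.1) N.
Magnitude = √((728.4)² + (-473.1)²) = 868.5 N; direction = atan2(-473.1, 728.4) = 327.0°.

F ≈ 869 N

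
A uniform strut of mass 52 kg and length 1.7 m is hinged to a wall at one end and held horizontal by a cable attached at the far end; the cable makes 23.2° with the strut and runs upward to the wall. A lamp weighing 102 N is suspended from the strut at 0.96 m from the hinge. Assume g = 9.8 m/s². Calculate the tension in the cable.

Take torques about the hinge: T sin 23.2° · 1.7 = 52×9.8×0.85 + 102×0.96 = 531.08 N·m.
So T = 531.08 / (0.3939 × 1.7) = 793.01 N.

T ≈ 793 N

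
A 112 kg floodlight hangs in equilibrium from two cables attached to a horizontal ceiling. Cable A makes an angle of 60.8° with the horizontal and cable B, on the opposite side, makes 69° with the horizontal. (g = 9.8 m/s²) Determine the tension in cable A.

T_A ≈ 512 N

Weight W = 112 × 9.8 = 1098 N acts straight down.
Horizontal: T_A cos 60.8° = T_B cos 69°  →  T_B = 1.361 T_A.
Vertical: T_A sin 60.8° + T_B sin 69° = 1098.
Substituting the horizontal relation into the vertical equation gives 2.144 T_A = 1098, so T_A = 512 N.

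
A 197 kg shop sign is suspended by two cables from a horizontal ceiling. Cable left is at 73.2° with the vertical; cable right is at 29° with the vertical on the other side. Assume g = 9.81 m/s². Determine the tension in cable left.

Angles from the horizontal: cable left is 90° − 73.2° = 16.8°, cable right is 90° − 29° = 61°.
Weight W = 197 × 9.81 = 1933 N acts straight down.
Horizontal: T_left cos 16.8° = T_right cos 61°  →  T_right = 1.975 T_left.
Vertical: T_left sin 16.8° + T_right sin 61° = 1933.
Substituting the horizontal relation into the vertical equation gives 2.016 T_left = 1933, so T_left = 958.6 N.

T_left ≈ 959 N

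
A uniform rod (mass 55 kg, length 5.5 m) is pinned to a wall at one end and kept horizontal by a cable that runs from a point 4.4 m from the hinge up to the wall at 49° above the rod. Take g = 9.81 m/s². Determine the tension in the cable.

Take torques about the hinge: T sin 49° · 4.4 = 55×9.81×2.75 = 1483.8 N·m.
So T = 1483.8 / (0.7547 × 4.4) = 446.82 N.

T ≈ 447 N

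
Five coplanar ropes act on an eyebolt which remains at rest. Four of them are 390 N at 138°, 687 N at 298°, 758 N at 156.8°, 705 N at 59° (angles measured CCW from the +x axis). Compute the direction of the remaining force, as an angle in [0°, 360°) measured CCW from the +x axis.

Sum the known components: ΣF_x = -300.9 N, ΣF_y = 557.3 N.
For equilibrium the remaining force must supply (−ΣF_x, −ΣF_y) = (300.9, -557.3) N.
Magnitude = √((300.9)² + (-557.3)²) = 633.3 N; direction = atan2(-557.3, 300.9) = 298.4°.

θ ≈ 298°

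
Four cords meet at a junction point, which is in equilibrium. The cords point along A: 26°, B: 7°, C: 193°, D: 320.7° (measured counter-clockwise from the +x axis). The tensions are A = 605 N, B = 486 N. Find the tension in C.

Resolve: ΣF_x = 605 cos 26° + 486 cos 7° + T_C cos 193° + T_D cos 320.7° = 0.
        ΣF_y = 605 sin 26° + 486 sin 7° + T_C sin 193° + T_D sin 320.7° = 0.
The known terms sum to (1026, 324.4) N, so -0.9744 T_C + 0.7738 T_D = -1026 and -0.2250 T_C − 0.6334 T_D = -324.4.
Solving simultaneously: T_C = 1139 N, T_D = 107.8 N.

T_C ≈ 1140 N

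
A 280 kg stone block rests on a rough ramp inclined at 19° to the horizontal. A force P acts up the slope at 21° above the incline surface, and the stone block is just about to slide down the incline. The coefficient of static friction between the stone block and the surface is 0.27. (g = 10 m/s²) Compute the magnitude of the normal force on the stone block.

N ≈ 2560 N

On the verge of sliding down the incline, friction equals μN and acts up the slope.
Perpendicular: N + P sin 21° = W cos 19° = 2647 N.
Along incline: P cos 21° + μN = W sin 19° with W sin 19° = 911.6 N.
Solving the pair for P and N: P = 235.2 N, N = 2563 N (and f = μN = 692.1 N).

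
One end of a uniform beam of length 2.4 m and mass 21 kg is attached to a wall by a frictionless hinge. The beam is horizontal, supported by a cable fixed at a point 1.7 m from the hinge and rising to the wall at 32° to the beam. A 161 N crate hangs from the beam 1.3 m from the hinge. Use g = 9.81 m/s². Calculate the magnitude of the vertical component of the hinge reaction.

Take torques about the hinge: T sin 32° · 1.7 = 21×9.81×1.2 + 161×1.3 = 456.51 N·m.
So T = 456.51 / (0.5299 × 1.7) = 506.75 N.
ΣF_y = 0: H_y = (21×9.81 + 161) − T sin 32° = 367.01 − 268.54 = 98.474 N.

|H_y| ≈ 98.5 N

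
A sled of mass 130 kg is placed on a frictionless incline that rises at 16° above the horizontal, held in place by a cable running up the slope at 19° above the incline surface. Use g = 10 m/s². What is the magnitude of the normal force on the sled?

N ≈ 1130 N

Take axes along and perpendicular to the incline. Weight components: W sin 16° = 358.3 N down-slope, W cos 16° = 1250 N into the surface.
Along incline: T cos 19° = W sin 16° → T = 379 N.
Perpendicular: N = W cos 16° − T sin 19° = 1126 N.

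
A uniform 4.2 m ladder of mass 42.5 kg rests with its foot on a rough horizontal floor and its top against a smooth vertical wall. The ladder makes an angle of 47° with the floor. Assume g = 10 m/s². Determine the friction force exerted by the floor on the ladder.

f ≈ 198 N

Torques about the foot: N_wall · 4.2 sin 47° = 42.5×10×2.1 cos 47° → N_wall = 198.16 N.
ΣF_x = 0: f_floor = N_wall = 198.16 N.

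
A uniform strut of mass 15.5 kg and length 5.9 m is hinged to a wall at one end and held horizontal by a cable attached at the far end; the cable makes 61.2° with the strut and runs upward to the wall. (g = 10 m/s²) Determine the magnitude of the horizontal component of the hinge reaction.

H_x ≈ 42.6 N

Take torques about the hinge: T sin 61.2° · 5.9 = 15.5×10×2.95 = 457.25 N·m.
So T = 457.25 / (0.8763 × 5.9) = 88.439 N.
ΣF_x = 0: H_x = T cos 61.2° = 42.606 N.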